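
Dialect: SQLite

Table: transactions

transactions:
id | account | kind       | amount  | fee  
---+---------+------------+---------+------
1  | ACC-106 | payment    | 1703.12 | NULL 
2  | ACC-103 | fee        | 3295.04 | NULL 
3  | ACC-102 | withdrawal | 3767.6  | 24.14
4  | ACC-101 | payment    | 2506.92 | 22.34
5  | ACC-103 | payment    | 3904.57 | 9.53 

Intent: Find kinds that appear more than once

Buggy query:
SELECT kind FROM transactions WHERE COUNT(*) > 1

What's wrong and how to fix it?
Bug: COUNT(*) is an aggregate and cannot be used in WHERE

Fix: Group first, then use HAVING for the count condition

Corrected query:
SELECT kind FROM transactions GROUP BY kind HAVING COUNT(*) > 1

Result:
kind   
-------
payment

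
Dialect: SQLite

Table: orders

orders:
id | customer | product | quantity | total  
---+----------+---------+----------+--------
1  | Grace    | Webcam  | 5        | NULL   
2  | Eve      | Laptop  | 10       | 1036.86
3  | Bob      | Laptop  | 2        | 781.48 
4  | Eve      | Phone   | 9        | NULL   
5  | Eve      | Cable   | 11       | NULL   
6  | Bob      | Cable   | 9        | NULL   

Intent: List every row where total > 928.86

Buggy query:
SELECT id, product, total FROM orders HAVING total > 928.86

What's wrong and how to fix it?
Bug: This is a non-aggregate query (no GROUP BY, no aggregates), so in SQLite the HAVING clause is invalid here; a row-level condition belongs in WHERE

Fix: Use WHERE for row-level filtering

Corrected query:
SELECT id, product, total FROM orders WHERE total > 928.86

Result:
id | product | total  
---+---------+--------
2  | Laptop  | 1036.86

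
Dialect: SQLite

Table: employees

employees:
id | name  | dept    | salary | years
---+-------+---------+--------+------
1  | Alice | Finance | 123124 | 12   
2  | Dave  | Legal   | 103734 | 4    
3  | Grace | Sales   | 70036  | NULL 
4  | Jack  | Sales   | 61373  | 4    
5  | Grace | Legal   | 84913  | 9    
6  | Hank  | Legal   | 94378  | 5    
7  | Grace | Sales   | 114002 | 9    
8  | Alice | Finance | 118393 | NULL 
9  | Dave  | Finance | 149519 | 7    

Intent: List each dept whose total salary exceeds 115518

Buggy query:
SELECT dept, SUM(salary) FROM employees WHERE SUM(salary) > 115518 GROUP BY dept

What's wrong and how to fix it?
Bug: SUM(salary) is an aggregate, but WHERE filters rows before aggregation

Fix: Move the aggregate condition to a HAVING clause

Corrected query:
SELECT dept, SUM(salary) FROM employees GROUP BY dept HAVING SUM(salary) > 115518

Result:
dept    | SUM(salary)
--------+------------
Finance | 391036     
Legal   | 283025     
Sales   | 245411     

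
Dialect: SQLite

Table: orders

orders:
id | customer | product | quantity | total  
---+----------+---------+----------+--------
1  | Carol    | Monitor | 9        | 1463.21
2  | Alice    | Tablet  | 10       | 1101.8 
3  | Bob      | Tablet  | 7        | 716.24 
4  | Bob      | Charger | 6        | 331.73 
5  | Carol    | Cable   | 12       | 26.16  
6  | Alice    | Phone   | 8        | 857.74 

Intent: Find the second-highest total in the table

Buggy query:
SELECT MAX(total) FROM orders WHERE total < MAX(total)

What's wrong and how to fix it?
Bug: The inner MAX is an aggregate inside WHERE, which is not allowed

Fix: Compute the overall MAX in a subquery, then take MAX of rows below it

Corrected query:
SELECT MAX(total) FROM orders WHERE total < (SELECT MAX(total) FROM orders)

Result:
MAX(total)
----------
1101.8    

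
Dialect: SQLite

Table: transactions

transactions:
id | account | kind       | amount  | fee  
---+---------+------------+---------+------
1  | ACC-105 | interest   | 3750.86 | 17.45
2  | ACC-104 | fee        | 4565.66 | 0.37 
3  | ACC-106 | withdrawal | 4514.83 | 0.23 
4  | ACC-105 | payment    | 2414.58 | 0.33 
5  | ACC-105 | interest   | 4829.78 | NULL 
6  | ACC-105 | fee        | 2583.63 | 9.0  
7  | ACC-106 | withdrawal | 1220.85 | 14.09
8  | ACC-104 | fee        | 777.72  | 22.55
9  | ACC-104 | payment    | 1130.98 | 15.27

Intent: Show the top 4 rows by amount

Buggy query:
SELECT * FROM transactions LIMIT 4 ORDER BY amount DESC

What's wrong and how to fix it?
Bug: ORDER BY cannot follow LIMIT; LIMIT is the final clause

Fix: Swap the clauses: ORDER BY first, then LIMIT

Corrected query:
SELECT * FROM transactions ORDER BY amount DESC LIMIT 4

Result:
id | account | kind       | amount  | fee  
---+---------+------------+---------+------
5  | ACC-105 | interest   | 4829.78 | NULL 
2  | ACC-104 | fee        | 4565.66 | 0.37 
3  | ACC-106 | withdrawal | 4514.83 | 0.23 
1  | ACC-105 | interest   | 3750.86 | 17.45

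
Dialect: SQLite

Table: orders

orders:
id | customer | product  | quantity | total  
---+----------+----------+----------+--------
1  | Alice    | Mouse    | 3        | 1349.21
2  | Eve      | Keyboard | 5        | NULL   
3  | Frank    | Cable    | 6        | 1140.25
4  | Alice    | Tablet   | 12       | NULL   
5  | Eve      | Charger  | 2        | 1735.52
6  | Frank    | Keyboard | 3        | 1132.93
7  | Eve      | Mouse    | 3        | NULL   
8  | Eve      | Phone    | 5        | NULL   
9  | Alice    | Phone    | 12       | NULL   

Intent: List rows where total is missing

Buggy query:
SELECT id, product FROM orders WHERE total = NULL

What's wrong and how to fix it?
Bug: '= NULL' is always unknown in SQL three-valued logic, so no rows match

Fix: Use IS NULL to test for NULL

Corrected query:
SELECT id, product FROM orders WHERE total IS NULL

Result:
id | product 
---+---------
2  | Keyboard
4  | Tablet  
7  | Mouse   
8  | Phone   
9  | Phone   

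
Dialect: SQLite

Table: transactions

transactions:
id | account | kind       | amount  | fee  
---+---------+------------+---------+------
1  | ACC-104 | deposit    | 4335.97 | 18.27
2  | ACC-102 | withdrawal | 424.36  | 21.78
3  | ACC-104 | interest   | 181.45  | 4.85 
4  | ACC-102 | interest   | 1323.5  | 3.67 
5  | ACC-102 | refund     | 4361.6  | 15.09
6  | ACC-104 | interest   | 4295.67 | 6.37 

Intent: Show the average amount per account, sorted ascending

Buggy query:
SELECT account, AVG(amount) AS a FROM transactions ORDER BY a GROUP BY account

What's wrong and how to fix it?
Bug: ORDER BY appears before GROUP BY; SQL clause order requires GROUP BY first

Fix: Move ORDER BY to the end, after GROUP BY

Corrected query:
SELECT account, AVG(amount) AS a FROM transactions GROUP BY account ORDER BY a

Result:
account | a          
--------+------------
ACC-102 | 2036.486667
ACC-104 | 2937.696667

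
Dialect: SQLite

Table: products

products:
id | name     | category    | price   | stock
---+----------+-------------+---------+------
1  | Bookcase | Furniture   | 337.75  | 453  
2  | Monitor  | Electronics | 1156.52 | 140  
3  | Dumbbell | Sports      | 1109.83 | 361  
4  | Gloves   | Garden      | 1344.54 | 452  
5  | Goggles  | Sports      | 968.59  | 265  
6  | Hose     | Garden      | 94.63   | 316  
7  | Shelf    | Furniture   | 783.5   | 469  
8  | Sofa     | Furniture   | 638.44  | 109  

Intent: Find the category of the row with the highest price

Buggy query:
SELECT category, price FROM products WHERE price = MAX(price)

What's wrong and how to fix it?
Bug: MAX(price) is an aggregate and cannot be used directly in WHERE

Fix: Wrap MAX in a scalar subquery so WHERE compares against a single value

Corrected query:
SELECT category, price FROM products WHERE price = (SELECT MAX(price) FROM products)

Result:
category | price  
---------+--------
Garden   | 1344.54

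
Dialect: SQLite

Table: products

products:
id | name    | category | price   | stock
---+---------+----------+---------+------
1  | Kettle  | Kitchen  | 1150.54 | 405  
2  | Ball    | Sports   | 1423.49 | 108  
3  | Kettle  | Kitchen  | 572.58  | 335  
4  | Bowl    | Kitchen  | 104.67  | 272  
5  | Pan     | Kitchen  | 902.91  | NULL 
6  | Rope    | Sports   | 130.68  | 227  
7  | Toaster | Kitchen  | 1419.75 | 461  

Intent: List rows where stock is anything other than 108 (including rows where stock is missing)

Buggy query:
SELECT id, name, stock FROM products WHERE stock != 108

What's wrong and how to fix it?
Bug: Inequality against NULL is unknown, not true; rows with NULL are dropped

Fix: Handle NULL separately with IS NULL alongside the inequality

Corrected query:
SELECT id, name, stock FROM products WHERE stock != 108 OR stock IS NULL

Result:
id | name    | stock
---+---------+------
1  | Kettle  | 405  
3  | Kettle  | 335  
4  | Bowl    | 272  
5  | Pan     | NULL 
6  | Rope    | 227  
7  | Toaster | 461  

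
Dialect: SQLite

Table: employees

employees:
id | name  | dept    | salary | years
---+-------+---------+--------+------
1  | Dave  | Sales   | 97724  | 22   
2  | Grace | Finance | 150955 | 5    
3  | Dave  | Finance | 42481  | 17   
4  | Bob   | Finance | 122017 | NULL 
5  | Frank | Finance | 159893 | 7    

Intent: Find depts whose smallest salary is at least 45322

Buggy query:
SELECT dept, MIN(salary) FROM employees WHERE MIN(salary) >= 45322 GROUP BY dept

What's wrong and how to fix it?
Bug: MIN() in WHERE is a misuse of aggregate

Fix: Use HAVING for the per-group MIN condition

Corrected query:
SELECT dept, MIN(salary) FROM employees GROUP BY dept HAVING MIN(salary) >= 45322

Result:
dept  | MIN(salary)
------+------------
Sales | 97724      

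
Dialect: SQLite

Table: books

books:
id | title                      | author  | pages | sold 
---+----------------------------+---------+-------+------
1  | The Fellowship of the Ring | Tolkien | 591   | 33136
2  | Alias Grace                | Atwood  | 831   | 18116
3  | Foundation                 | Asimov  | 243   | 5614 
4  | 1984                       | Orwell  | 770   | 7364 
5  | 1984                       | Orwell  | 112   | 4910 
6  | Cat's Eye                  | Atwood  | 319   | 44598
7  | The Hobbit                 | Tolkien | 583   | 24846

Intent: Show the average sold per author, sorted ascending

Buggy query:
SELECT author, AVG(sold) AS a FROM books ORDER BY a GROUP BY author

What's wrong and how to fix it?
Bug: GROUP BY must precede ORDER BY

Fix: Reorder: SELECT … FROM … GROUP BY … ORDER BY …

Corrected query:
SELECT author, AVG(sold) AS a FROM books GROUP BY author ORDER BY a

Result:
author  | a    
--------+------
Asimov  | 5614 
Orwell  | 6137 
Tolkien | 28991
Atwood  | 31357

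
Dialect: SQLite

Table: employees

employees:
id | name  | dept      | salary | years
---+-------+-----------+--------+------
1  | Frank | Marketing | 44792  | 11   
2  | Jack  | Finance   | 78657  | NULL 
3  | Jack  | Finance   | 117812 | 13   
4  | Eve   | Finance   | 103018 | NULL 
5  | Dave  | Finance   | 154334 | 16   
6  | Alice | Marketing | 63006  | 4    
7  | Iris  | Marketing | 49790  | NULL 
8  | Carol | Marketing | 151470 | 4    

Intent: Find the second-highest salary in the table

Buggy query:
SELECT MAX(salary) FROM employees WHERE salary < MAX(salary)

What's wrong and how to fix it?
Bug: MAX(salary) on the right of the comparison is an aggregate-in-WHERE error

Fix: Put the inner MAX in a scalar subquery

Corrected query:
SELECT MAX(salary) FROM employees WHERE salary < (SELECT MAX(salary) FROM employees)

Result:
MAX(salary)
-----------
151470     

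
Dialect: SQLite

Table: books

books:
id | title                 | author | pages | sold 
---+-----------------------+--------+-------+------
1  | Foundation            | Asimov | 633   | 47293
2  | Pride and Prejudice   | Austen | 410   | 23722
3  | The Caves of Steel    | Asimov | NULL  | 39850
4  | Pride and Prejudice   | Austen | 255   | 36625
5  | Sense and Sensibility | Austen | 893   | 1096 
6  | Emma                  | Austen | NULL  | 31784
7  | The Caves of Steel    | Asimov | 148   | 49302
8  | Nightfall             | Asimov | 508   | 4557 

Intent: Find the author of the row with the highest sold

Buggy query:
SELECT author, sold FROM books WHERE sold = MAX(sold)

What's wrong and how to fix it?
Bug: WHERE is evaluated per row; an aggregate over the whole table isn't defined there

Fix: Wrap MAX in a scalar subquery so WHERE compares against a single value

Corrected query:
SELECT author, sold FROM books WHERE sold = (SELECT MAX(sold) FROM books)

Result:
author | sold 
-------+------
Asimov | 49302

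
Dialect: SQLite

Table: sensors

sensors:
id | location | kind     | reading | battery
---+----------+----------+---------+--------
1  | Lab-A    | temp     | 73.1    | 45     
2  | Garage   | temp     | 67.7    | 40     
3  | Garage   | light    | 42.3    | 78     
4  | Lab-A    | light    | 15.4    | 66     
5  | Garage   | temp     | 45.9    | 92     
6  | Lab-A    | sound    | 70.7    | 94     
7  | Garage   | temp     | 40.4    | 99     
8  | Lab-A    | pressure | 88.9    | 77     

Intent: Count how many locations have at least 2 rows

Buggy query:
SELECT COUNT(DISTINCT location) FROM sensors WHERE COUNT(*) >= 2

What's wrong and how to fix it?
Bug: WHERE filters individual rows, not groups, so a group-level COUNT is invalid there

Fix: Group first with HAVING COUNT(*) >= 2, then COUNT the resulting groups

Corrected query:
SELECT COUNT(*) FROM (SELECT location FROM sensors GROUP BY location HAVING COUNT(*) >= 2)

Result:
COUNT(*)
--------
2       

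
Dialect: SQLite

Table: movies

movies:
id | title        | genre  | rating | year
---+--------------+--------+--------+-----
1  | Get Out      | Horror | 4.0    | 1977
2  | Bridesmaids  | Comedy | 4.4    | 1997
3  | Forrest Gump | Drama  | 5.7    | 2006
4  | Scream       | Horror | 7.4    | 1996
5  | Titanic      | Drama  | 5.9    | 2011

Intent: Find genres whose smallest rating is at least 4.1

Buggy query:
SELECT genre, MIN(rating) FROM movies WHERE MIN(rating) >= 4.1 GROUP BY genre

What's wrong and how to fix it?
Bug: MIN() in WHERE is a misuse of aggregate

Fix: Replace WHERE with HAVING after the GROUP BY

Corrected query:
SELECT genre, MIN(rating) FROM movies GROUP BY genre HAVING MIN(rating) >= 4.1

Result:
genre  | MIN(rating)
-------+------------
Comedy | 4.4        
Drama  | 5.7        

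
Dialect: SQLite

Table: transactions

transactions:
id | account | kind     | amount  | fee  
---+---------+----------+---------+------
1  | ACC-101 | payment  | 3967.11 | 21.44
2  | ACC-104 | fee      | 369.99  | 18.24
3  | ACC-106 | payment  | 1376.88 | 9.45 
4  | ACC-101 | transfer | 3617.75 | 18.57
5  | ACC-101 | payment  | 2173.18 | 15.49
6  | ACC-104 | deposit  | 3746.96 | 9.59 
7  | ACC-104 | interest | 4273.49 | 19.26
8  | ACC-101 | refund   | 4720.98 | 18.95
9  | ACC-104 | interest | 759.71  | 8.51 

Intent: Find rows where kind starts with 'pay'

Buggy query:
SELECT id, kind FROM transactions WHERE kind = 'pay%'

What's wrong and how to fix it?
Bug: '=' compares the literal string including the % character; pattern matching needs LIKE

Fix: Replace '=' with LIKE so 'pay%' is treated as a pattern

Corrected query:
SELECT id, kind FROM transactions WHERE kind LIKE 'pay%'

Result:
id | kind   
---+--------
1  | payment
3  | payment
5  | payment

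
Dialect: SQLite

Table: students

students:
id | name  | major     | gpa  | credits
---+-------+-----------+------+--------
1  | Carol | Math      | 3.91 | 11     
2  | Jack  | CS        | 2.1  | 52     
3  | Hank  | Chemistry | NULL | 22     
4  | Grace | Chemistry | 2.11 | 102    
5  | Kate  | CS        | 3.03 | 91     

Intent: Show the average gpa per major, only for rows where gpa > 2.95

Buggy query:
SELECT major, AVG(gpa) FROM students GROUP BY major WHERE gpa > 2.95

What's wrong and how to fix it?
Bug: Row-level WHERE must come before GROUP BY in the clause order

Fix: Place WHERE between FROM and GROUP BY

Corrected query:
SELECT major, AVG(gpa) FROM students WHERE gpa > 2.95 GROUP BY major

Result:
major | AVG(gpa)
------+---------
CS    | 3.03    
Math  | 3.91    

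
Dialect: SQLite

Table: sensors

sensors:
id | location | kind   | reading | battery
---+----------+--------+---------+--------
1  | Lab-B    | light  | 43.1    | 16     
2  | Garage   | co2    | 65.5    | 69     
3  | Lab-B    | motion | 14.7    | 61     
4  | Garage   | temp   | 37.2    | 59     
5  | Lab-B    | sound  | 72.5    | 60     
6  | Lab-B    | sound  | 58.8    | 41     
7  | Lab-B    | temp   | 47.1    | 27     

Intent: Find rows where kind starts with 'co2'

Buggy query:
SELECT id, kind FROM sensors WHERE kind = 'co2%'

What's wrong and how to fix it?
Bug: Wildcards only work with LIKE; '=' treats '%' as a literal character

Fix: Use LIKE for wildcard pattern matching

Corrected query:
SELECT id, kind FROM sensors WHERE kind LIKE 'co2%'

Result:
id | kind
---+-----
2  | co2 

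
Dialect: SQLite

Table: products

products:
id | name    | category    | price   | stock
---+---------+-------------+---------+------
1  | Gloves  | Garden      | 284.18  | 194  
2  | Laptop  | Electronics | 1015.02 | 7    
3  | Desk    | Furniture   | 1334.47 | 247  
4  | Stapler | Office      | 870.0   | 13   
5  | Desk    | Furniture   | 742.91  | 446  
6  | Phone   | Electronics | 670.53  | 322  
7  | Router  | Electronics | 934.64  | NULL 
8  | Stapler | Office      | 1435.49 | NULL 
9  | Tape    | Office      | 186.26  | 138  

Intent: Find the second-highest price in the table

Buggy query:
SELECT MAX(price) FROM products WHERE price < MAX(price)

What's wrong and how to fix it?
Bug: MAX(price) on the right of the comparison is an aggregate-in-WHERE error

Fix: Compute the overall MAX in a subquery, then take MAX of rows below it

Corrected query:
SELECT MAX(price) FROM products WHERE price < (SELECT MAX(price) FROM products)

Result:
MAX(price)
----------
1334.47   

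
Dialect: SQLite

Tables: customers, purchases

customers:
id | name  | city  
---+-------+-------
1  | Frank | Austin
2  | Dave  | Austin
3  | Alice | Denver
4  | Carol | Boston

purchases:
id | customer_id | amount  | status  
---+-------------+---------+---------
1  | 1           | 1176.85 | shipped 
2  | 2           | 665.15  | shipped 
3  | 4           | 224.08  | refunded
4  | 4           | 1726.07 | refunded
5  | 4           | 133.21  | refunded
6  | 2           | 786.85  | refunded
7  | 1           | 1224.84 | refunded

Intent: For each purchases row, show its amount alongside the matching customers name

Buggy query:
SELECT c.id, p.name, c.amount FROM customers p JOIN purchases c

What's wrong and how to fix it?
Bug: Missing join condition: each purchases row is matched to all customers rows instead of just its own

Fix: Add ON c.customer_id = p.id to the JOIN

Corrected query:
SELECT c.id, p.name, c.amount FROM customers p JOIN purchases c ON c.customer_id = p.id

Result:
id | name  | amount 
---+-------+--------
1  | Frank | 1176.85
2  | Dave  | 665.15 
3  | Carol | 224.08 
4  | Carol | 1726.07
5  | Carol | 133.21 
6  | Dave  | 786.85 
7  | Frank | 1224.84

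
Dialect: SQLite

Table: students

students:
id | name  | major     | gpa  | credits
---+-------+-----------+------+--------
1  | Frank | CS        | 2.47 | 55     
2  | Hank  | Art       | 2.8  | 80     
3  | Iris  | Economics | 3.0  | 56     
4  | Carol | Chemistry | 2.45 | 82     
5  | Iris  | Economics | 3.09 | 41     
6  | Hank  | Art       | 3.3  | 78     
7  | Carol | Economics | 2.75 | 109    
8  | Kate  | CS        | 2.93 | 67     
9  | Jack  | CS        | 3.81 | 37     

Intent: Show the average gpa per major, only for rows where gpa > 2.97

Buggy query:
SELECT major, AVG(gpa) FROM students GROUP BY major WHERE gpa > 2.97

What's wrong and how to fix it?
Bug: Row-level WHERE must come before GROUP BY in the clause order

Fix: Place WHERE between FROM and GROUP BY

Corrected query:
SELECT major, AVG(gpa) FROM students WHERE gpa > 2.97 GROUP BY major

Result:
major     | AVG(gpa)
----------+---------
Art       | 3.3     
CS        | 3.81    
Economics | 3.045   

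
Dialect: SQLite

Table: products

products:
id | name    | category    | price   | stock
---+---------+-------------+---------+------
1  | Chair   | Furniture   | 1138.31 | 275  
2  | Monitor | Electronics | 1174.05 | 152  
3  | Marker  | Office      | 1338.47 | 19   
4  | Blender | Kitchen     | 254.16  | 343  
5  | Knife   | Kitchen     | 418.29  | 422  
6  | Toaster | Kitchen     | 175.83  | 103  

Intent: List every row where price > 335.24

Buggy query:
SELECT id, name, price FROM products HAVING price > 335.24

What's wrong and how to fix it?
Bug: This is a non-aggregate query (no GROUP BY, no aggregates), so in SQLite the HAVING clause is invalid here; a row-level condition belongs in WHERE

Fix: Replace HAVING with WHERE since the condition applies to individual rows

Corrected query:
SELECT id, name, price FROM products WHERE price > 335.24

Result:
id | name    | price  
---+---------+--------
1  | Chair   | 1138.31
2  | Monitor | 1174.05
3  | Marker  | 1338.47
5  | Knife   | 418.29 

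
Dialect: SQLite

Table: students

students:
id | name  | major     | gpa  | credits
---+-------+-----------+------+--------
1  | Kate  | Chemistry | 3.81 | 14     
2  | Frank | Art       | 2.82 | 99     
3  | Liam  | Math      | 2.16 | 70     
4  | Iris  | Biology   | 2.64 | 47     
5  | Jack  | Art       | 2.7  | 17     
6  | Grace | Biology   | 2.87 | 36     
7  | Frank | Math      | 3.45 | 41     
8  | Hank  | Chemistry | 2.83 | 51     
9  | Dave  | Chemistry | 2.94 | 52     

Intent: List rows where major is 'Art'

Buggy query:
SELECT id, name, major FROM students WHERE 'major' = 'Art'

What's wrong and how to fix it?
Bug: 'major' in single quotes is a string literal, not the column; the comparison is literal-vs-literal and never true

Fix: Remove the quotes around the column name (or use double quotes for an identifier)

Corrected query:
SELECT id, name, major FROM students WHERE major = 'Art'

Result:
id | name  | major
---+-------+------
2  | Frank | Art  
5  | Jack  | Art  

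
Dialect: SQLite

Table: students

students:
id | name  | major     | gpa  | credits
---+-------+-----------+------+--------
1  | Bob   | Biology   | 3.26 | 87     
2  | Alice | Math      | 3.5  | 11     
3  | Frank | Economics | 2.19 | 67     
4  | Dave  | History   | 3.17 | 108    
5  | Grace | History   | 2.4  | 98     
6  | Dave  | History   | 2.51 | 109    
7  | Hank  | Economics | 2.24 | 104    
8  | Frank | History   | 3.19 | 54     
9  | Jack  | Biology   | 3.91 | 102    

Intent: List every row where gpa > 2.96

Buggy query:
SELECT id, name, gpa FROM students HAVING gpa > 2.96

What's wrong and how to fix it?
Bug: This is a non-aggregate query (no GROUP BY, no aggregates), so in SQLite the HAVING clause is invalid here; a row-level condition belongs in WHERE

Fix: Use WHERE for row-level filtering

Corrected query:
SELECT id, name, gpa FROM students WHERE gpa > 2.96

Result:
id | name  | gpa 
---+-------+-----
1  | Bob   | 3.26
2  | Alice | 3.5 
4  | Dave  | 3.17
8  | Frank | 3.19
9  | Jack  | 3.91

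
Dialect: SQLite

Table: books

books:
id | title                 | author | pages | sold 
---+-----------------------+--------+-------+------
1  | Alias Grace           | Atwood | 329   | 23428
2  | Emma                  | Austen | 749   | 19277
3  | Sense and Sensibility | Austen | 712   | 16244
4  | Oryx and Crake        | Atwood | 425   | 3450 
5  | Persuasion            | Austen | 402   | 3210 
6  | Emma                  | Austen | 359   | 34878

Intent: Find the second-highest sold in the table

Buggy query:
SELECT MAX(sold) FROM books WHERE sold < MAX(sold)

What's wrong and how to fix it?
Bug: The inner MAX is an aggregate inside WHERE, which is not allowed

Fix: Put the inner MAX in a scalar subquery

Corrected query:
SELECT MAX(sold) FROM books WHERE sold < (SELECT MAX(sold) FROM books)

Result:
MAX(sold)
---------
23428    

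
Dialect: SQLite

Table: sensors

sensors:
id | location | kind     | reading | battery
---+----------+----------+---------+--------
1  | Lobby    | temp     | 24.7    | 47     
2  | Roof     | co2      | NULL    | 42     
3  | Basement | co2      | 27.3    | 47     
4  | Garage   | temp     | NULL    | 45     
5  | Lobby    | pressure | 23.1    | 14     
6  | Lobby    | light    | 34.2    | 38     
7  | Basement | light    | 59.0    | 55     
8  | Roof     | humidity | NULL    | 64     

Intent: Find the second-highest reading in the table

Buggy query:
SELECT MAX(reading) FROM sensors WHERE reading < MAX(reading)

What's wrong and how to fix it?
Bug: MAX(reading) on the right of the comparison is an aggregate-in-WHERE error

Fix: Put the inner MAX in a scalar subquery

Corrected query:
SELECT MAX(reading) FROM sensors WHERE reading < (SELECT MAX(reading) FROM sensors)

Result:
MAX(reading)
------------
34.2        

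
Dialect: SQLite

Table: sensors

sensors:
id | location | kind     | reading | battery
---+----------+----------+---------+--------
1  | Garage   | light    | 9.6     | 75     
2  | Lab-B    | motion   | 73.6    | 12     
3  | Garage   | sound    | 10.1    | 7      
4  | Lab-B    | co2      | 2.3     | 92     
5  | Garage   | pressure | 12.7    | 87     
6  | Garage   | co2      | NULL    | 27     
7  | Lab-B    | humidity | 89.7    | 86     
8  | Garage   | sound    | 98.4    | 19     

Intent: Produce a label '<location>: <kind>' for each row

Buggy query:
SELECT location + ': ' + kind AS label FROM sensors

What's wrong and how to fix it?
Bug: SQLite uses || for string concatenation; + coerces text to numbers (yielding 0)

Fix: Use the || operator for string concatenation

Corrected query:
SELECT location || ': ' || kind AS label FROM sensors

Result:
label           
----------------
Garage: light   
Lab-B: motion   
Garage: sound   
Lab-B: co2      
Garage: pressure
Garage: co2     
Lab-B: humidity 
Garage: sound   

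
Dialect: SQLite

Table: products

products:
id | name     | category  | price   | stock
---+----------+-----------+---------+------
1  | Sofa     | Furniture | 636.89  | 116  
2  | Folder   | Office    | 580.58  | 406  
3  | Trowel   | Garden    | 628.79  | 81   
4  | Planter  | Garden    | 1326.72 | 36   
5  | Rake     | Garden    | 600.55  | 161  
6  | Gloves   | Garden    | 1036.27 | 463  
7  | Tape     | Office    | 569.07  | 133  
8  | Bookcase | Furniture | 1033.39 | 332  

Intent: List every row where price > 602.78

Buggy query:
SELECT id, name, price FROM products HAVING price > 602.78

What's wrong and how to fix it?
Bug: This is a non-aggregate query (no GROUP BY, no aggregates), so in SQLite the HAVING clause is invalid here; a row-level condition belongs in WHERE

Fix: Use WHERE for row-level filtering

Corrected query:
SELECT id, name, price FROM products WHERE price > 602.78

Result:
id | name     | price  
---+----------+--------
1  | Sofa     | 636.89 
3  | Trowel   | 628.79 
4  | Planter  | 1326.72
6  | Gloves   | 1036.27
8  | Bookcase | 1033.39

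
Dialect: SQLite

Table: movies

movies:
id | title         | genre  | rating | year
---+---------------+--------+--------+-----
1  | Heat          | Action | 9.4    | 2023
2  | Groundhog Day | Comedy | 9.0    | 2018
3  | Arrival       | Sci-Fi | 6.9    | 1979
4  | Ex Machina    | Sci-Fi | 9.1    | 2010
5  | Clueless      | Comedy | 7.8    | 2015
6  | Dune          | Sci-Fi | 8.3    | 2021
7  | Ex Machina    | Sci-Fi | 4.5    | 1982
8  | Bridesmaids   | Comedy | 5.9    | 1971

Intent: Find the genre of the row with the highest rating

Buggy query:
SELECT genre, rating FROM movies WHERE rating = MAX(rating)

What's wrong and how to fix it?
Bug: MAX(rating) is an aggregate and cannot be used directly in WHERE

Fix: Use a subquery: WHERE rating = (SELECT MAX(rating) FROM movies)

Corrected query:
SELECT genre, rating FROM movies WHERE rating = (SELECT MAX(rating) FROM movies)

Result:
genre  | rating
-------+-------
Action | 9.4   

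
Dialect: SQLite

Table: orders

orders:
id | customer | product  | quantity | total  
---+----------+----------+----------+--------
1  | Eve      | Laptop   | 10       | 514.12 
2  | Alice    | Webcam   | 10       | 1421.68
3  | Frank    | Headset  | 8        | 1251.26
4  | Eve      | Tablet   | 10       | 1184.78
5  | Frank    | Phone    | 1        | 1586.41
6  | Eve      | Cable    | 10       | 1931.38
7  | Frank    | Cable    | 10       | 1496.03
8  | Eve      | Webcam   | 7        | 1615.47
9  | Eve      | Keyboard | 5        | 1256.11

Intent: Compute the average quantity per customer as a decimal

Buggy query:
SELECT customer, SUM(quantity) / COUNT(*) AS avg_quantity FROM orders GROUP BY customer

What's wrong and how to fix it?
Bug: SUM(quantity) and COUNT(*) are both integers; the division truncates the fractional part

Fix: Cast one side to REAL so the division keeps the fractional part

Corrected query:
SELECT customer, SUM(quantity) * 1.0 / COUNT(*) AS avg_quantity FROM orders GROUP BY customer

Result:
customer | avg_quantity
---------+-------------
Alice    | 10          
Eve      | 8.4         
Frank    | 6.333333    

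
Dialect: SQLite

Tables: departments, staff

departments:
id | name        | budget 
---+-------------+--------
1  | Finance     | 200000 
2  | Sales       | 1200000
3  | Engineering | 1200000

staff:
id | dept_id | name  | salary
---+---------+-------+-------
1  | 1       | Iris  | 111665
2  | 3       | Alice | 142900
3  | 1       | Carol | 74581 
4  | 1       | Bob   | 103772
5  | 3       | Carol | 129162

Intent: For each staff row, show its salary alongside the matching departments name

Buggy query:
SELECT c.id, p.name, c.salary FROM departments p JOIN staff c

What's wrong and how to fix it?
Bug: Missing join condition: each staff row is matched to all departments rows instead of just its own

Fix: Specify the join condition linking the foreign key to the parent id

Corrected query:
SELECT c.id, p.name, c.salary FROM departments p JOIN staff c ON c.dept_id = p.id

Result:
id | name        | salary
---+-------------+-------
1  | Finance     | 111665
2  | Engineering | 142900
3  | Finance     | 74581 
4  | Finance     | 103772
5  | Engineering | 129162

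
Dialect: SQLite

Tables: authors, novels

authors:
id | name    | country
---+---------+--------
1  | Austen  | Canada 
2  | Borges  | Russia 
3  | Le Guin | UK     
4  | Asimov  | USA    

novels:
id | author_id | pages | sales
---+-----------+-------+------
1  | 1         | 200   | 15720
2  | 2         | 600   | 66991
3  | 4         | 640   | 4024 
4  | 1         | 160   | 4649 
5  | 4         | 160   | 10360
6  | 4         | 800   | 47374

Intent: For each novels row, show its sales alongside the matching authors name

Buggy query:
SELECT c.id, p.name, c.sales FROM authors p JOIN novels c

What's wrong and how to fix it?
Bug: Missing join condition: each novels row is matched to all authors rows instead of just its own

Fix: Add ON c.author_id = p.id to the JOIN

Corrected query:
SELECT c.id, p.name, c.sales FROM authors p JOIN novels c ON c.author_id = p.id

Result:
id | name   | sales
---+--------+------
1  | Austen | 15720
2  | Borges | 66991
3  | Asimov | 4024 
4  | Austen | 4649 
5  | Asimov | 10360
6  | Asimov | 47374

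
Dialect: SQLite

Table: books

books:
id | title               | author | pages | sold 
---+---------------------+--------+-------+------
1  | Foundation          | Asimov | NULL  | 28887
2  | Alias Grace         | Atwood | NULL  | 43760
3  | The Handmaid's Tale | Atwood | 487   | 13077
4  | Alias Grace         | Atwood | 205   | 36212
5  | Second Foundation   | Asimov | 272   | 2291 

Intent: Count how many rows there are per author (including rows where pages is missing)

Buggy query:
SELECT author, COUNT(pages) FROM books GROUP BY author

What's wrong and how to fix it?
Bug: COUNT(pages) skips NULLs, so groups with missing pages are undercounted

Fix: Replace COUNT(pages) with COUNT(*)

Corrected query:
SELECT author, COUNT(*) FROM books GROUP BY author

Result:
author | COUNT(*)
-------+---------
Asimov | 2       
Atwood | 3       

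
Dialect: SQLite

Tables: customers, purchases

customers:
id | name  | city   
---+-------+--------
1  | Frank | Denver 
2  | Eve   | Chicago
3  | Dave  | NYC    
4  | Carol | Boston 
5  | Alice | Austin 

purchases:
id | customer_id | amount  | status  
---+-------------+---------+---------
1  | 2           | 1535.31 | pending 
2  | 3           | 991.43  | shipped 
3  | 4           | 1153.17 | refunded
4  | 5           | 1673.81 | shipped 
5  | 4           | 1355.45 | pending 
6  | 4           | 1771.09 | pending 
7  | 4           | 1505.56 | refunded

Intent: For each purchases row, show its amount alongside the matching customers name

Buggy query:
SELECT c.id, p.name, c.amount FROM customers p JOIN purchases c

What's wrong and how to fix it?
Bug: Missing join condition: each purchases row is matched to all customers rows instead of just its own

Fix: Add ON c.customer_id = p.id to the JOIN

Corrected query:
SELECT c.id, p.name, c.amount FROM customers p JOIN purchases c ON c.customer_id = p.id

Result:
id | name  | amount 
---+-------+--------
1  | Eve   | 1535.31
2  | Dave  | 991.43 
3  | Carol | 1153.17
4  | Alice | 1673.81
5  | Carol | 1355.45
6  | Carol | 1771.09
7  | Carol | 1505.56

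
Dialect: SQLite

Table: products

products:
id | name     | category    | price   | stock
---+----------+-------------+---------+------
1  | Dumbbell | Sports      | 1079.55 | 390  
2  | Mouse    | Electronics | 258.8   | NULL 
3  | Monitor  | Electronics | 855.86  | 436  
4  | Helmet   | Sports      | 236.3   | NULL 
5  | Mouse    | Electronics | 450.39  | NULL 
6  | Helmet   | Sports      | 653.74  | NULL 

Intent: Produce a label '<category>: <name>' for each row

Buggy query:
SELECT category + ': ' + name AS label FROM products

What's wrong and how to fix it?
Bug: '+' is numeric addition; on text columns SQLite converts them to 0 instead of concatenating

Fix: Use the || operator for string concatenation

Corrected query:
SELECT category || ': ' || name AS label FROM products

Result:
label               
--------------------
Sports: Dumbbell    
Electronics: Mouse  
Electronics: Monitor
Sports: Helmet      
Electronics: Mouse  
Sports: Helmet      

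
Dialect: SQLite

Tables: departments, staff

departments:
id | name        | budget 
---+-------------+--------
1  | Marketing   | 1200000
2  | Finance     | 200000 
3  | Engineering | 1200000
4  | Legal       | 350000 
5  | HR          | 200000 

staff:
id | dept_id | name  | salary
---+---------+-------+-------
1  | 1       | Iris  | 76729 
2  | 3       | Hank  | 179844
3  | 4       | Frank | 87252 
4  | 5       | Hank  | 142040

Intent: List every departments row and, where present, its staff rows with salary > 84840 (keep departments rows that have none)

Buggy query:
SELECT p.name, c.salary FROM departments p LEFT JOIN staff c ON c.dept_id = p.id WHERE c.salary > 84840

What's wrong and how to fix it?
Bug: A WHERE condition on the right-hand table after LEFT JOIN drops unmatched parents

Fix: Move the right-table condition into the ON clause so unmatched parents are kept

Corrected query:
SELECT p.name, c.salary FROM departments p LEFT JOIN staff c ON c.dept_id = p.id AND c.salary > 84840

Result:
name        | salary
------------+-------
Marketing   | NULL  
Finance     | NULL  
Engineering | 179844
Legal       | 87252 
HR          | 142040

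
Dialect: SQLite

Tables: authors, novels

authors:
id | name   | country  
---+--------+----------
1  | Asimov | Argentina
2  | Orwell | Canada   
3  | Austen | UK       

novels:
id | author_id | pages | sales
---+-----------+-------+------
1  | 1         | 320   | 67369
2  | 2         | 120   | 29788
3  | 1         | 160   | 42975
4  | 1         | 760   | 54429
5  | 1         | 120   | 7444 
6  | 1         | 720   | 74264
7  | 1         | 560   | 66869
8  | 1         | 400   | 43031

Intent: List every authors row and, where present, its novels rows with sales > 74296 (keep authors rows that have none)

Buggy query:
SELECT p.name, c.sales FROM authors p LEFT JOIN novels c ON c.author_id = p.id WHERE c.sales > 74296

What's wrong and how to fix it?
Bug: Filtering c.sales in WHERE discards the NULL rows produced by LEFT JOIN, turning it into an inner join

Fix: Move the right-table condition into the ON clause so unmatched parents are kept

Corrected query:
SELECT p.name, c.sales FROM authors p LEFT JOIN novels c ON c.author_id = p.id AND c.sales > 74296

Result:
name   | sales
-------+------
Asimov | NULL 
Orwell | NULL 
Austen | NULL 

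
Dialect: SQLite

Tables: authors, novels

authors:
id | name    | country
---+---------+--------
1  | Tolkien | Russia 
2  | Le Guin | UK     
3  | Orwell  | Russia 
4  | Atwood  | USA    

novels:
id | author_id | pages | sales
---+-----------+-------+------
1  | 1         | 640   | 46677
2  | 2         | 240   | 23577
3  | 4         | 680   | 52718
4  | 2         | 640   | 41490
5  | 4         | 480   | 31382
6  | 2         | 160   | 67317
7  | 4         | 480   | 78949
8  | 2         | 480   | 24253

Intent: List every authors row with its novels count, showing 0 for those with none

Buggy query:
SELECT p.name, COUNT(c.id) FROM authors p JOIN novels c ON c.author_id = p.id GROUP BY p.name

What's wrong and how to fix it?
Bug: An inner join excludes parents with zero children

Fix: Switch to LEFT JOIN to retain unmatched parent rows

Corrected query:
SELECT p.name, COUNT(c.id) FROM authors p LEFT JOIN novels c ON c.author_id = p.id GROUP BY p.name

Result:
name    | COUNT(c.id)
--------+------------
Atwood  | 3          
Le Guin | 4          
Orwell  | 0          
Tolkien | 1          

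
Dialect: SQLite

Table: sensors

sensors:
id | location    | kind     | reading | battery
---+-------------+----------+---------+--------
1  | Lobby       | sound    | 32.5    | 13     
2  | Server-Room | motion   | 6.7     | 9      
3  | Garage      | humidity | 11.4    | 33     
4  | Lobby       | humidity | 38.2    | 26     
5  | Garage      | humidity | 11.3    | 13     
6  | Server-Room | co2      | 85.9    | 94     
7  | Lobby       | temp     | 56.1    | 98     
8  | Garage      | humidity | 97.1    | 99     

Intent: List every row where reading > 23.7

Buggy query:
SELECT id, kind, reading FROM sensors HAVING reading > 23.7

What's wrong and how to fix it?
Bug: HAVING filters the output of aggregation, but this query has no GROUP BY and no aggregate functions, so SQLite rejects it (HAVING clause on a non-aggregate query); the condition here is per row

Fix: Use WHERE for row-level filtering

Corrected query:
SELECT id, kind, reading FROM sensors WHERE reading > 23.7

Result:
id | kind     | reading
---+----------+--------
1  | sound    | 32.5   
4  | humidity | 38.2   
6  | co2      | 85.9   
7  | temp     | 56.1   
8  | humidity | 97.1   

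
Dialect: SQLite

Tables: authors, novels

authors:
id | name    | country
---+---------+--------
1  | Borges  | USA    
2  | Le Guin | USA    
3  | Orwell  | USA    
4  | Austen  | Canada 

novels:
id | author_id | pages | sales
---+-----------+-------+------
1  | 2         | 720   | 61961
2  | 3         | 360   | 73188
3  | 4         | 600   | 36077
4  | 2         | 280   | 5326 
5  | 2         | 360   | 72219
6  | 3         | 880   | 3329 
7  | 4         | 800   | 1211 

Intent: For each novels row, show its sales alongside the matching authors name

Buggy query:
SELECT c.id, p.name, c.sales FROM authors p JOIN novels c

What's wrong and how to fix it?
Bug: JOIN with no ON clause produces a cartesian product; every novels row pairs with every authors row

Fix: Add ON c.author_id = p.id to the JOIN

Corrected query:
SELECT c.id, p.name, c.sales FROM authors p JOIN novels c ON c.author_id = p.id

Result:
id | name    | sales
---+---------+------
1  | Le Guin | 61961
2  | Orwell  | 73188
3  | Austen  | 36077
4  | Le Guin | 5326 
5  | Le Guin | 72219
6  | Orwell  | 3329 
7  | Austen  | 1211 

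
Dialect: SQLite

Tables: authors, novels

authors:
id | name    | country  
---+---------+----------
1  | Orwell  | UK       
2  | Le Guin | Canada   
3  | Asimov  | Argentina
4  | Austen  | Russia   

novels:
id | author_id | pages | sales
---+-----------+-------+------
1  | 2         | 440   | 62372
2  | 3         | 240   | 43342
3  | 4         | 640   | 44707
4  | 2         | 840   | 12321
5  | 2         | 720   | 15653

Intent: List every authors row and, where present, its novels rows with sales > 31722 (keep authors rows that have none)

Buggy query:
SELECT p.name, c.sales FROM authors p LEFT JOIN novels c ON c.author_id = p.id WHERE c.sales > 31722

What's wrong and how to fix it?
Bug: A WHERE condition on the right-hand table after LEFT JOIN drops unmatched parents

Fix: Put 'c.sales > 31722' in the JOIN's ON clause instead of WHERE

Corrected query:
SELECT p.name, c.sales FROM authors p LEFT JOIN novels c ON c.author_id = p.id AND c.sales > 31722

Result:
name    | sales
--------+------
Orwell  | NULL 
Le Guin | 62372
Asimov  | 43342
Austen  | 44707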